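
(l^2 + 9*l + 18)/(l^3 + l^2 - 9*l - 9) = (l + 6)/(l^2 - 2*l - 3)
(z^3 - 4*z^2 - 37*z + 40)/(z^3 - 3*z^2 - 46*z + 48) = (z + 5)/(z + 6)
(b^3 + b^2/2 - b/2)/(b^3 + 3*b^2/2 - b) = (b + 1)/(b + 2)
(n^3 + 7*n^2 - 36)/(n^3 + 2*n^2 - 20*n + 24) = (n + 3)/(n - 2)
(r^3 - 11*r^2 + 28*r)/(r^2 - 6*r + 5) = r*(r^2 - 11*r + 28)/(r^2 - 6*r + 5)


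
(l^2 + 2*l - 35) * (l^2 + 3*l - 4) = l^4 + 5*l^3 - 33*l^2 - 113*l + 140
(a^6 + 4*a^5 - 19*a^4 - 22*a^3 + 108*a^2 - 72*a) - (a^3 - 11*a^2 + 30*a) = a^6 + 4*a^5 - 19*a^4 - 23*a^3 + 119*a^2 - 102*a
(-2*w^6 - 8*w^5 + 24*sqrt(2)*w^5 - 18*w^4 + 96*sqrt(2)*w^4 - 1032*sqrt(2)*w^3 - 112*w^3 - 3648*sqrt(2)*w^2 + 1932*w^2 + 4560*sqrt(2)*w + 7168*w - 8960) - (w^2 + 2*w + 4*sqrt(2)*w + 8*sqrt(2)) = -2*w^6 - 8*w^5 + 24*sqrt(2)*w^5 - 18*w^4 + 96*sqrt(2)*w^4 - 1032*sqrt(2)*w^3 - 112*w^3 - 3648*sqrt(2)*w^2 + 1931*w^2 + 4556*sqrt(2)*w + 7166*w - 8960 - 8*sqrt(2)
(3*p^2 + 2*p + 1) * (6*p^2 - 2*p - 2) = 18*p^4 + 6*p^3 - 4*p^2 - 6*p - 2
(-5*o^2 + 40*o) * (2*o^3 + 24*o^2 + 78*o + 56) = -10*o^5 - 40*o^4 + 570*o^3 + 2840*o^2 + 2240*o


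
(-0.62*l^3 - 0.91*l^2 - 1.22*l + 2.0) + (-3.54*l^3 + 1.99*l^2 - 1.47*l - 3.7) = -4.16*l^3 + 1.08*l^2 - 2.69*l - 1.7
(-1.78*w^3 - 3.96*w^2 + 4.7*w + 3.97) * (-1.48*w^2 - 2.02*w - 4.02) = 2.6344*w^5 + 9.4564*w^4 + 8.1988*w^3 + 0.549599999999998*w^2 - 26.9134*w - 15.9594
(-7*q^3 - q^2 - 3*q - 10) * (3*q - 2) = -21*q^4 + 11*q^3 - 7*q^2 - 24*q + 20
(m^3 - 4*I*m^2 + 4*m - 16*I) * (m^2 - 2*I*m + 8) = m^5 - 6*I*m^4 + 4*m^3 - 56*I*m^2 - 128*I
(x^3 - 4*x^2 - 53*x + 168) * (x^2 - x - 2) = x^5 - 5*x^4 - 51*x^3 + 229*x^2 - 62*x - 336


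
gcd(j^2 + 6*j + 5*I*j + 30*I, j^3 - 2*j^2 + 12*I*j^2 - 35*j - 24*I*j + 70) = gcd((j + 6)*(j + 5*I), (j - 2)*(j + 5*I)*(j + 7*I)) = j + 5*I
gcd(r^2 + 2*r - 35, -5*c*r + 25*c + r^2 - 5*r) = r - 5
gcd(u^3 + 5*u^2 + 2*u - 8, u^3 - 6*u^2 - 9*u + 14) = u^2 + u - 2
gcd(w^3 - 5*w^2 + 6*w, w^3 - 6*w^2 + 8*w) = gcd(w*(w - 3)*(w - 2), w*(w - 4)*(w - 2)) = w^2 - 2*w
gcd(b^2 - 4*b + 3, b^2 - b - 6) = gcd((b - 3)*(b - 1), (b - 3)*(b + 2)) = b - 3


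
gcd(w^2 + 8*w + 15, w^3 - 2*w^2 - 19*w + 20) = 1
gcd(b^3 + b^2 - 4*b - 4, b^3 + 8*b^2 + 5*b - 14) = b + 2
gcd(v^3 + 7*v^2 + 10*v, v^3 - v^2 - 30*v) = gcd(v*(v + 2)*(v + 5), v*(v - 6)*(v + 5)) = v^2 + 5*v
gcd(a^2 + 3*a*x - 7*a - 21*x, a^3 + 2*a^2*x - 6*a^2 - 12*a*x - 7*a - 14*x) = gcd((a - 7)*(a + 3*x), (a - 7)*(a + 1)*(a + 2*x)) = a - 7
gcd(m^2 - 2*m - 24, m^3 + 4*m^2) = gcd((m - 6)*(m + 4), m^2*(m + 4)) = m + 4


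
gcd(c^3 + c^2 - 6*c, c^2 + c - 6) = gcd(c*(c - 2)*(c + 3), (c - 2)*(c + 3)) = c^2 + c - 6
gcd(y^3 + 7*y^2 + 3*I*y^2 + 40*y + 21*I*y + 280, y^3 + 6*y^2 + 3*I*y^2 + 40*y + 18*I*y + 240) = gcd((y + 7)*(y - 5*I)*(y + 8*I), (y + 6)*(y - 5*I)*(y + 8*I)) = y^2 + 3*I*y + 40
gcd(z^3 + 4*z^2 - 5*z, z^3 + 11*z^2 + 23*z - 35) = z^2 + 4*z - 5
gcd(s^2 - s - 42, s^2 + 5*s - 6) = s + 6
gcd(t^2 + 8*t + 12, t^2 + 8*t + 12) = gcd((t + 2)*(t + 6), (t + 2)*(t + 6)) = t^2 + 8*t + 12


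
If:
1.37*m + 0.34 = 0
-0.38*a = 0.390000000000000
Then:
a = -1.03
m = -0.25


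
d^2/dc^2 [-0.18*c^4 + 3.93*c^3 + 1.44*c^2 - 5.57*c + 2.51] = -2.16*c^2 + 23.58*c + 2.88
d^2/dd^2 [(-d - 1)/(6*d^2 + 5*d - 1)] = -72/(216*d^3 - 108*d^2 + 18*d - 1)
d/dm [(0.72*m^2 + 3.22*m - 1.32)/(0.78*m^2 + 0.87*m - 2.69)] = (-1.8852*m^2 - 1.8144*m - 7.5134)/(0.6084*m^4 + 1.3572*m^3 - 3.4395*m^2 - 4.6806*m + 7.2361)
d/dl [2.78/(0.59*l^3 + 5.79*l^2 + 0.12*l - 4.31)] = (-4.9206*l^2 - 32.1924*l - 0.3336)/(0.59*l^3 + 5.79*l^2 + 0.12*l - 4.31)^2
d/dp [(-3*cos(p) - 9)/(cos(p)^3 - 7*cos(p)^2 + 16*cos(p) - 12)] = 6*(sin(p)^2 - 3*cos(p) + 14)*sin(p)/((cos(p) - 3)^2*(cos(p) - 2)^3)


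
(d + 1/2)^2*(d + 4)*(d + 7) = d^4 + 12*d^3 + 157*d^2/4 + 123*d/4 + 7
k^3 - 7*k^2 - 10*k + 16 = (k - 8)*(k - 1)*(k + 2)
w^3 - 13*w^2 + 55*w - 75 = (w - 5)^2*(w - 3)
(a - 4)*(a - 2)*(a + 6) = a^3 - 28*a + 48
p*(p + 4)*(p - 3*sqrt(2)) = p^3 - 3*sqrt(2)*p^2 + 4*p^2 - 12*sqrt(2)*p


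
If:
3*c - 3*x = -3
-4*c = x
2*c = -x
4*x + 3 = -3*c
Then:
No Solution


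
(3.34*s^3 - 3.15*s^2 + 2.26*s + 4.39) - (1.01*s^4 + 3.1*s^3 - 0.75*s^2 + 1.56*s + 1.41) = -1.01*s^4 + 0.24*s^3 - 2.4*s^2 + 0.7*s + 2.98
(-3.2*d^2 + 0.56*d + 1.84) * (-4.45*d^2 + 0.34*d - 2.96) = 14.24*d^4 - 3.58*d^3 + 1.4744*d^2 - 1.032*d - 5.4464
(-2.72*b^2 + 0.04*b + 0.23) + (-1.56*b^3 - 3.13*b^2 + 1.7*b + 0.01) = -1.56*b^3 - 5.85*b^2 + 1.74*b + 0.24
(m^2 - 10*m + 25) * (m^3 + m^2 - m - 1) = m^5 - 9*m^4 + 14*m^3 + 34*m^2 - 15*m - 25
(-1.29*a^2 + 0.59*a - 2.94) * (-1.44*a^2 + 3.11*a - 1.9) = 1.8576*a^4 - 4.8615*a^3 + 8.5195*a^2 - 10.2644*a + 5.586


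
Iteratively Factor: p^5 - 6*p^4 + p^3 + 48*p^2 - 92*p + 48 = (p - 2)*(p^4 - 4*p^3 - 7*p^2 + 34*p - 24) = (p - 2)*(p + 3)*(p^3 - 7*p^2 + 14*p - 8) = (p - 2)^2*(p + 3)*(p^2 - 5*p + 4) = (p - 4)*(p - 2)^2*(p + 3)*(p - 1)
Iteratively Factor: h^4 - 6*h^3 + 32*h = (h - 4)*(h^3 - 2*h^2 - 8*h) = (h - 4)^2*(h^2 + 2*h) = h*(h - 4)^2*(h + 2)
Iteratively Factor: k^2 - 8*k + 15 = (k - 3)*(k - 5)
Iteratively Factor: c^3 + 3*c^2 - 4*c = (c)*(c^2 + 3*c - 4) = c*(c + 4)*(c - 1)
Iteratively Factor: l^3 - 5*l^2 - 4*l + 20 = (l - 5)*(l^2 - 4) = (l - 5)*(l + 2)*(l - 2)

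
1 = 1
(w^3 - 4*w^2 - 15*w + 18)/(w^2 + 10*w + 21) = (w^2 - 7*w + 6)/(w + 7)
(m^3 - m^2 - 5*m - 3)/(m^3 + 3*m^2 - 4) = (m^3 - m^2 - 5*m - 3)/(m^3 + 3*m^2 - 4)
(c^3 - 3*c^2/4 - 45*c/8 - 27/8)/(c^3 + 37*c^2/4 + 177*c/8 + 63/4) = (4*c^2 - 9*c - 9)/(4*c^2 + 31*c + 42)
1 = 1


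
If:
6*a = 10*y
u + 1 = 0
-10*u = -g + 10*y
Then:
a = 5*y/3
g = 10*y - 10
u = -1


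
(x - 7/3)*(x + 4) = x^2 + 5*x/3 - 28/3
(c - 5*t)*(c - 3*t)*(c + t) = c^3 - 7*c^2*t + 7*c*t^2 + 15*t^3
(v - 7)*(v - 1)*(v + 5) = v^3 - 3*v^2 - 33*v + 35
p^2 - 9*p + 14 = (p - 7)*(p - 2)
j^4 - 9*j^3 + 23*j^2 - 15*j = j*(j - 5)*(j - 3)*(j - 1)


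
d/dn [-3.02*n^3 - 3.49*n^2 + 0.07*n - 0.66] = -9.06*n^2 - 6.98*n + 0.07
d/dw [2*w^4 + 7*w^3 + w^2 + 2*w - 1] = 8*w^3 + 21*w^2 + 2*w + 2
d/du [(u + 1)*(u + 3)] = 2*u + 4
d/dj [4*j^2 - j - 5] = 8*j - 1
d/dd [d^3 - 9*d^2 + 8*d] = 3*d^2 - 18*d + 8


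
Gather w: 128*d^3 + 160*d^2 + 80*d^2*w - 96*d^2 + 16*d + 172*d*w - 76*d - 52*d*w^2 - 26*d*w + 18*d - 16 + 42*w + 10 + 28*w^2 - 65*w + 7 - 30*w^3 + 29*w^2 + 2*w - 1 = 128*d^3 + 64*d^2 - 42*d - 30*w^3 + w^2*(57 - 52*d) + w*(80*d^2 + 146*d - 21)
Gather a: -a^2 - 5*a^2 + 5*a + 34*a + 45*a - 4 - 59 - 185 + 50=-6*a^2 + 84*a - 198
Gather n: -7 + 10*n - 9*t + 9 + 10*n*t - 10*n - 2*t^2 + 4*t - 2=10*n*t - 2*t^2 - 5*t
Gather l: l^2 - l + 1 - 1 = l^2 - l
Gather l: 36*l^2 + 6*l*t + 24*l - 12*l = 36*l^2 + l*(6*t + 12)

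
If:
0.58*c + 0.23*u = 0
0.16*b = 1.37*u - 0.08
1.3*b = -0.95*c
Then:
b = 0.02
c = -0.02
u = 0.06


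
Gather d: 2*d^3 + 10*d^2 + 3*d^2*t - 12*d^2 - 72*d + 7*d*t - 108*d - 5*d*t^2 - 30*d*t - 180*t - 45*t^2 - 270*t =2*d^3 + d^2*(3*t - 2) + d*(-5*t^2 - 23*t - 180) - 45*t^2 - 450*t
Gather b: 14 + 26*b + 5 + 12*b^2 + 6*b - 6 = 12*b^2 + 32*b + 13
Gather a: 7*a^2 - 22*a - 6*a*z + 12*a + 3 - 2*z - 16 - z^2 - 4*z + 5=7*a^2 + a*(-6*z - 10) - z^2 - 6*z - 8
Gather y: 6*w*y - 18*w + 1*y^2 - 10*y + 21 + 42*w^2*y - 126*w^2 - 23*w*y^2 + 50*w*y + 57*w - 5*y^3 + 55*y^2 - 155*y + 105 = -126*w^2 + 39*w - 5*y^3 + y^2*(56 - 23*w) + y*(42*w^2 + 56*w - 165) + 126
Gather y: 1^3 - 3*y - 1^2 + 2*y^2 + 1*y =2*y^2 - 2*y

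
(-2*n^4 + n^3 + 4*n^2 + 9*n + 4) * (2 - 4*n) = 8*n^5 - 8*n^4 - 14*n^3 - 28*n^2 + 2*n + 8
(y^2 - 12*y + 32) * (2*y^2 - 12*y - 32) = 2*y^4 - 36*y^3 + 176*y^2 - 1024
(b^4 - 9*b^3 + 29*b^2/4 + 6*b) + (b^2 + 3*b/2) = b^4 - 9*b^3 + 33*b^2/4 + 15*b/2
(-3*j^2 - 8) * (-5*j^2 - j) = 15*j^4 + 3*j^3 + 40*j^2 + 8*j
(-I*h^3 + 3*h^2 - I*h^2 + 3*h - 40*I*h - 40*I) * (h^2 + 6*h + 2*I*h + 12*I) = -I*h^5 + 5*h^4 - 7*I*h^4 + 35*h^3 - 40*I*h^3 + 110*h^2 - 238*I*h^2 + 560*h - 204*I*h + 480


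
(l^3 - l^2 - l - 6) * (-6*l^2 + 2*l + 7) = -6*l^5 + 8*l^4 + 11*l^3 + 27*l^2 - 19*l - 42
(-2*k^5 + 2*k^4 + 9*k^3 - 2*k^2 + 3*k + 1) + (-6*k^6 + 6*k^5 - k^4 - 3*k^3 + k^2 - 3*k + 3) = -6*k^6 + 4*k^5 + k^4 + 6*k^3 - k^2 + 4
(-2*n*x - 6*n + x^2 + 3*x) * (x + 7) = -2*n*x^2 - 20*n*x - 42*n + x^3 + 10*x^2 + 21*x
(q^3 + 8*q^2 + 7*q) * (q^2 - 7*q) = q^5 + q^4 - 49*q^3 - 49*q^2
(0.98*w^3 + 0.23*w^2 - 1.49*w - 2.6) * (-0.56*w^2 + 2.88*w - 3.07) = -0.5488*w^5 + 2.6936*w^4 - 1.5118*w^3 - 3.5413*w^2 - 2.9137*w + 7.982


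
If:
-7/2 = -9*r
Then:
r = 7/18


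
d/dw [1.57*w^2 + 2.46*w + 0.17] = 3.14*w + 2.46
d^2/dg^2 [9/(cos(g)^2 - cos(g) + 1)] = 9*(4*sin(g)^4 + sin(g)^2 + 19*cos(g)/4 - 3*cos(3*g)/4 - 5)/(sin(g)^2 + cos(g) - 2)^3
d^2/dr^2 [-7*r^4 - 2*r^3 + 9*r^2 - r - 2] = -84*r^2 - 12*r + 18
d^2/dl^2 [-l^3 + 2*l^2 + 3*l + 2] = 4 - 6*l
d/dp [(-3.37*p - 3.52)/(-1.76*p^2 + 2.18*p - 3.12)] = (-5.9312*p^2 - 12.3904*p + 18.188)/(3.0976*p^4 - 7.6736*p^3 + 15.7348*p^2 - 13.6032*p + 9.7344)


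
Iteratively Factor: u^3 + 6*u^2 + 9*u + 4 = (u + 4)*(u^2 + 2*u + 1) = (u + 1)*(u + 4)*(u + 1)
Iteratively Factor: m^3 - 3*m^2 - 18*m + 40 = (m + 4)*(m^2 - 7*m + 10) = (m - 2)*(m + 4)*(m - 5)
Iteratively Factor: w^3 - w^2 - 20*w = (w)*(w^2 - w - 20) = w*(w - 5)*(w + 4)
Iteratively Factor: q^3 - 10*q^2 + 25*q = (q)*(q^2 - 10*q + 25) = q*(q - 5)*(q - 5)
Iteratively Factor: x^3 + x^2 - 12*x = (x - 3)*(x^2 + 4*x) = x*(x - 3)*(x + 4)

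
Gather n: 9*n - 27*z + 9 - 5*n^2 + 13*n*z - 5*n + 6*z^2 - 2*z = -5*n^2 + n*(13*z + 4) + 6*z^2 - 29*z + 9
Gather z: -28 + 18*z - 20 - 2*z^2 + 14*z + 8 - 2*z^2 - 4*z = -4*z^2 + 28*z - 40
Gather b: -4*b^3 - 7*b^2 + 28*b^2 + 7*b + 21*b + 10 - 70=-4*b^3 + 21*b^2 + 28*b - 60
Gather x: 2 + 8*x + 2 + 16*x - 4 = 24*x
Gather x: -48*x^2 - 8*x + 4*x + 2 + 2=-48*x^2 - 4*x + 4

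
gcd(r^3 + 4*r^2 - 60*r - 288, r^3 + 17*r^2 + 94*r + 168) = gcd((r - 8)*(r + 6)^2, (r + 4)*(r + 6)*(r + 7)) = r + 6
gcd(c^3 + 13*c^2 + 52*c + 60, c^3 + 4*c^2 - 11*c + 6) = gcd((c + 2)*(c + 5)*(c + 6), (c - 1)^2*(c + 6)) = c + 6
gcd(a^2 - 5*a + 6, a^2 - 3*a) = a - 3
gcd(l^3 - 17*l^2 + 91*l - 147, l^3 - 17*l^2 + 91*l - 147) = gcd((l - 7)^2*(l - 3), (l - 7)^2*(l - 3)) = l^3 - 17*l^2 + 91*l - 147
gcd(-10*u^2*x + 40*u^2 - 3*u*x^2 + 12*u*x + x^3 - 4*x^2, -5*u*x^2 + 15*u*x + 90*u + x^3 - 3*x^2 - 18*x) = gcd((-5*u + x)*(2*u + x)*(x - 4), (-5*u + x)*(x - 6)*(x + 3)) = -5*u + x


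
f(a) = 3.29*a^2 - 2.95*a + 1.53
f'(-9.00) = -62.17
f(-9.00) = 294.57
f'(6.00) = 36.53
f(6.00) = 102.27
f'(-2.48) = -19.27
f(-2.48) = 29.08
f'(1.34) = 5.87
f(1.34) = 3.48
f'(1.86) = 9.29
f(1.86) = 7.43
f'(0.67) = 1.46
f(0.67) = 1.03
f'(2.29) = 12.12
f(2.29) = 12.03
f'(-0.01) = -3.02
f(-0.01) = 1.56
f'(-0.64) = -7.16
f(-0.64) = 4.77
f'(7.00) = 43.11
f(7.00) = 142.09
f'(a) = 6.58*a - 2.95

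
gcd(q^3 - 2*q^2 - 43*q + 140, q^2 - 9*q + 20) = q^2 - 9*q + 20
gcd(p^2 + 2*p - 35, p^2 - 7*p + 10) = p - 5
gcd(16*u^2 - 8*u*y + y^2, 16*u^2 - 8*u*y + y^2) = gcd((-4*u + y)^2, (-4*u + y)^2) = 16*u^2 - 8*u*y + y^2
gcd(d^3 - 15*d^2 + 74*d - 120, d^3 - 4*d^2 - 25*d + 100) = d^2 - 9*d + 20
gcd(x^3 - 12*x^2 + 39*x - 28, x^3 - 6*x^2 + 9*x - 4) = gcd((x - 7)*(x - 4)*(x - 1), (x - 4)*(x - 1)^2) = x^2 - 5*x + 4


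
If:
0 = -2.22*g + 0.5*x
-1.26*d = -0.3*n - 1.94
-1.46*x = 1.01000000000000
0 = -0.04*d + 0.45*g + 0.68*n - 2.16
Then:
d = 2.35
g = -0.16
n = 3.42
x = -0.69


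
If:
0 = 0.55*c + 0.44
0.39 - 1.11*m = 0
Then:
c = -0.80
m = 0.35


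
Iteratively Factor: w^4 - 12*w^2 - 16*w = (w + 2)*(w^3 - 2*w^2 - 8*w) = (w - 4)*(w + 2)*(w^2 + 2*w) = (w - 4)*(w + 2)^2*(w)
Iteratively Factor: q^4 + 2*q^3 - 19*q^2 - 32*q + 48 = (q + 3)*(q^3 - q^2 - 16*q + 16) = (q + 3)*(q + 4)*(q^2 - 5*q + 4) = (q - 1)*(q + 3)*(q + 4)*(q - 4)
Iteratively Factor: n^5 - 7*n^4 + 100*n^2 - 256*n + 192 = (n - 2)*(n^4 - 5*n^3 - 10*n^2 + 80*n - 96) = (n - 3)*(n - 2)*(n^3 - 2*n^2 - 16*n + 32) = (n - 4)*(n - 3)*(n - 2)*(n^2 + 2*n - 8) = (n - 4)*(n - 3)*(n - 2)*(n + 4)*(n - 2)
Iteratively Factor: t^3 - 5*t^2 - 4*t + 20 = (t - 5)*(t^2 - 4) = (t - 5)*(t + 2)*(t - 2)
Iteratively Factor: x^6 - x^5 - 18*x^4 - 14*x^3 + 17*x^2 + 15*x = (x + 3)*(x^5 - 4*x^4 - 6*x^3 + 4*x^2 + 5*x) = (x + 1)*(x + 3)*(x^4 - 5*x^3 - x^2 + 5*x) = (x + 1)^2*(x + 3)*(x^3 - 6*x^2 + 5*x) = x*(x + 1)^2*(x + 3)*(x^2 - 6*x + 5) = x*(x - 1)*(x + 1)^2*(x + 3)*(x - 5)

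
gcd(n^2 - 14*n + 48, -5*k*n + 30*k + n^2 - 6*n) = n - 6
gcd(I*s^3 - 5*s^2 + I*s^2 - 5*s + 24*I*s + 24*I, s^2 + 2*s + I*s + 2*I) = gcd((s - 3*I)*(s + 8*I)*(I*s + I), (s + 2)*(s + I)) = 1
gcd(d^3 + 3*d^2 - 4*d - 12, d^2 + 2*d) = d + 2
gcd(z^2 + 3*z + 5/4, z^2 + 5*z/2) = z + 5/2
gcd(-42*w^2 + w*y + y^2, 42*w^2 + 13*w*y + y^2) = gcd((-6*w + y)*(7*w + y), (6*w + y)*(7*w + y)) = 7*w + y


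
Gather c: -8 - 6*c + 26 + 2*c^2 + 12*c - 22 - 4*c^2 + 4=-2*c^2 + 6*c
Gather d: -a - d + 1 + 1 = -a - d + 2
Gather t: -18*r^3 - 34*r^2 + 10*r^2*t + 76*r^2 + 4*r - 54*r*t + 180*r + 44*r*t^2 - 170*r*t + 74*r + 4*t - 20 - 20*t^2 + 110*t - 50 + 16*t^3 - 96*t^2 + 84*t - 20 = -18*r^3 + 42*r^2 + 258*r + 16*t^3 + t^2*(44*r - 116) + t*(10*r^2 - 224*r + 198) - 90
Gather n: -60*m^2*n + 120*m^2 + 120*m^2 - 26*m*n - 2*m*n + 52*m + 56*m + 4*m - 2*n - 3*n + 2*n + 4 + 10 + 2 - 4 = 240*m^2 + 112*m + n*(-60*m^2 - 28*m - 3) + 12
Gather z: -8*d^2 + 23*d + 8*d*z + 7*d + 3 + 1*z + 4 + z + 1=-8*d^2 + 30*d + z*(8*d + 2) + 8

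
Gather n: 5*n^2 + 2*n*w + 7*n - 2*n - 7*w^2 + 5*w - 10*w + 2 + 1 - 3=5*n^2 + n*(2*w + 5) - 7*w^2 - 5*w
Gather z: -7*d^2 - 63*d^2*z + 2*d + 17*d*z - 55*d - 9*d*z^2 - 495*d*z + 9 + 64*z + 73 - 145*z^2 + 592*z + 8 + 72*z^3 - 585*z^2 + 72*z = -7*d^2 - 53*d + 72*z^3 + z^2*(-9*d - 730) + z*(-63*d^2 - 478*d + 728) + 90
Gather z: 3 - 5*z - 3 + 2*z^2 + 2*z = 2*z^2 - 3*z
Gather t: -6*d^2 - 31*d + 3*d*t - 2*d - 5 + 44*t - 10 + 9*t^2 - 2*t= -6*d^2 - 33*d + 9*t^2 + t*(3*d + 42) - 15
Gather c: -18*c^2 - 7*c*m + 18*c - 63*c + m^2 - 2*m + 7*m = -18*c^2 + c*(-7*m - 45) + m^2 + 5*m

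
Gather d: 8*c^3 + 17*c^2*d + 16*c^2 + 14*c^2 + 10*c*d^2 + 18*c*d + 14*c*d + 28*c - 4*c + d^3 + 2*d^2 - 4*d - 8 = 8*c^3 + 30*c^2 + 24*c + d^3 + d^2*(10*c + 2) + d*(17*c^2 + 32*c - 4) - 8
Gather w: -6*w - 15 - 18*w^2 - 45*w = -18*w^2 - 51*w - 15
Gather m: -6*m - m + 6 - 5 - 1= -7*m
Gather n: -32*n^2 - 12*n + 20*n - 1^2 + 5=-32*n^2 + 8*n + 4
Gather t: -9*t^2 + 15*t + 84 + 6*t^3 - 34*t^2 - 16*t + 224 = 6*t^3 - 43*t^2 - t + 308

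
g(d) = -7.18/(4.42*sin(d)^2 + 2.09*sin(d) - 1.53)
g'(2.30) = -6.72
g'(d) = -7.18*(-8.84*sin(d)*cos(d) - 2.09*cos(d))/(4.42*sin(d)^2 + 2.09*sin(d) - 1.53)^2 = (63.4712*sin(d) + 15.0062)*cos(d)/(4.42*sin(d)^2 + 2.09*sin(d) - 1.53)^2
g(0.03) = 4.91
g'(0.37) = 918.98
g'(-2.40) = 24.01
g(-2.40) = 7.76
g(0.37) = 36.59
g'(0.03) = 7.89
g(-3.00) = 4.13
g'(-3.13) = -5.91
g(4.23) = -82.24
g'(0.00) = 6.41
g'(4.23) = 2508.78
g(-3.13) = 4.62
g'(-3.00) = -1.99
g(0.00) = 4.69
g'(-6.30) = 5.70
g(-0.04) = 4.47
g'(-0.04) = 4.83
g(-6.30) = 4.59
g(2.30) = -2.89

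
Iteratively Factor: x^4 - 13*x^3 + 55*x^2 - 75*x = (x - 5)*(x^3 - 8*x^2 + 15*x) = x*(x - 5)*(x^2 - 8*x + 15) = x*(x - 5)*(x - 3)*(x - 5)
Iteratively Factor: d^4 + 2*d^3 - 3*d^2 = (d + 3)*(d^3 - d^2) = d*(d + 3)*(d^2 - d) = d*(d - 1)*(d + 3)*(d)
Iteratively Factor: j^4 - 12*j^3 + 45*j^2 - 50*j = (j - 5)*(j^3 - 7*j^2 + 10*j) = j*(j - 5)*(j^2 - 7*j + 10) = j*(j - 5)^2*(j - 2)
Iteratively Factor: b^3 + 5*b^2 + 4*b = (b)*(b^2 + 5*b + 4) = b*(b + 4)*(b + 1)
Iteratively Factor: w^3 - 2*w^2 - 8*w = (w - 4)*(w^2 + 2*w) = (w - 4)*(w + 2)*(w)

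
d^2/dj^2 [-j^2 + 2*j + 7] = -2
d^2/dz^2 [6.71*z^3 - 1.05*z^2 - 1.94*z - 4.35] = 40.26*z - 2.1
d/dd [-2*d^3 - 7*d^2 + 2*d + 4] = -6*d^2 - 14*d + 2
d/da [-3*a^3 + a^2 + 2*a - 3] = -9*a^2 + 2*a + 2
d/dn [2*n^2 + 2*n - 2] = 4*n + 2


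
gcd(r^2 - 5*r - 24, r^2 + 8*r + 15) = r + 3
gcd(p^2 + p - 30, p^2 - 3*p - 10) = p - 5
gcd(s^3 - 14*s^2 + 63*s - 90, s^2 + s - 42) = s - 6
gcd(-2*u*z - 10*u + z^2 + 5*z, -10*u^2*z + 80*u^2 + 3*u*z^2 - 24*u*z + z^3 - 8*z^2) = -2*u + z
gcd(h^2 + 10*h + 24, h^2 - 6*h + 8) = 1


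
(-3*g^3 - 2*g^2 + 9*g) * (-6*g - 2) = 18*g^4 + 18*g^3 - 50*g^2 - 18*g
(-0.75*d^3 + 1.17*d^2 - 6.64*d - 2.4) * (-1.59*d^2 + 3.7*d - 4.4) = 1.1925*d^5 - 4.6353*d^4 + 18.1866*d^3 - 25.9*d^2 + 20.336*d + 10.56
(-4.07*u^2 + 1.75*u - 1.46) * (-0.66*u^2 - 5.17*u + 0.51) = 2.6862*u^4 + 19.8869*u^3 - 10.1596*u^2 + 8.4407*u - 0.7446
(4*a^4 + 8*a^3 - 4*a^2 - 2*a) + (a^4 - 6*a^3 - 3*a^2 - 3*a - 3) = 5*a^4 + 2*a^3 - 7*a^2 - 5*a - 3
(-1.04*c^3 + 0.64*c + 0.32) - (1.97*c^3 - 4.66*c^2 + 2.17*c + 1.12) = -3.01*c^3 + 4.66*c^2 - 1.53*c - 0.8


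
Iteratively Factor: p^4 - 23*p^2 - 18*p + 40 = (p + 2)*(p^3 - 2*p^2 - 19*p + 20) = (p + 2)*(p + 4)*(p^2 - 6*p + 5) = (p - 5)*(p + 2)*(p + 4)*(p - 1)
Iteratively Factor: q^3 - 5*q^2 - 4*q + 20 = (q + 2)*(q^2 - 7*q + 10) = (q - 5)*(q + 2)*(q - 2)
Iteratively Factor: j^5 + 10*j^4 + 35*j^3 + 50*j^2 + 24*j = (j + 4)*(j^4 + 6*j^3 + 11*j^2 + 6*j) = (j + 2)*(j + 4)*(j^3 + 4*j^2 + 3*j) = (j + 2)*(j + 3)*(j + 4)*(j^2 + j) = (j + 1)*(j + 2)*(j + 3)*(j + 4)*(j)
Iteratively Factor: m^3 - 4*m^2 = (m)*(m^2 - 4*m) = m^2*(m - 4)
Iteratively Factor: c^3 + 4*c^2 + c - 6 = (c + 3)*(c^2 + c - 2) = (c - 1)*(c + 3)*(c + 2)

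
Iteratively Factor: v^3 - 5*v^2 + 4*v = (v - 4)*(v^2 - v) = v*(v - 4)*(v - 1)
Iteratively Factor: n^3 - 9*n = (n + 3)*(n^2 - 3*n) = (n - 3)*(n + 3)*(n)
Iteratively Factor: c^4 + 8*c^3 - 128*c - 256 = (c + 4)*(c^3 + 4*c^2 - 16*c - 64) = (c + 4)^2*(c^2 - 16) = (c + 4)^3*(c - 4)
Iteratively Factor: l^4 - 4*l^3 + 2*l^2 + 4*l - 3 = (l - 3)*(l^3 - l^2 - l + 1) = (l - 3)*(l + 1)*(l^2 - 2*l + 1) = (l - 3)*(l - 1)*(l + 1)*(l - 1)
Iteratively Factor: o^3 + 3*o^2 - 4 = (o - 1)*(o^2 + 4*o + 4) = (o - 1)*(o + 2)*(o + 2)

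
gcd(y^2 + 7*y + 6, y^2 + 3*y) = 1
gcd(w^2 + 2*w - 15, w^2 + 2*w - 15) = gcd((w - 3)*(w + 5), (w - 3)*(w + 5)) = w^2 + 2*w - 15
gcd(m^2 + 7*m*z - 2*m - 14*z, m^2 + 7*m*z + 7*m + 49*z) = m + 7*z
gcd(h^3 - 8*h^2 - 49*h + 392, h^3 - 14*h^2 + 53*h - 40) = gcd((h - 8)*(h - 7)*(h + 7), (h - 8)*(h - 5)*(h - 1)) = h - 8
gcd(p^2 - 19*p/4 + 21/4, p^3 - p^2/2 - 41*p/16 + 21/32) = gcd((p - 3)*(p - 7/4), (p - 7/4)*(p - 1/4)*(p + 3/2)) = p - 7/4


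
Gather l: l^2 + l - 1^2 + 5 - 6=l^2 + l - 2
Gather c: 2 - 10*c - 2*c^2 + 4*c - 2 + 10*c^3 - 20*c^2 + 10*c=10*c^3 - 22*c^2 + 4*c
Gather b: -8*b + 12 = 12 - 8*b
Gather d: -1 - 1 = -2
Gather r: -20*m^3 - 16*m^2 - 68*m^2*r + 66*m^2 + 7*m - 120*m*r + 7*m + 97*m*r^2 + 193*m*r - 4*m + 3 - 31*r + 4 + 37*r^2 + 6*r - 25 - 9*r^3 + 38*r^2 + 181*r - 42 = -20*m^3 + 50*m^2 + 10*m - 9*r^3 + r^2*(97*m + 75) + r*(-68*m^2 + 73*m + 156) - 60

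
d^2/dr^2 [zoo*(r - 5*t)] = 0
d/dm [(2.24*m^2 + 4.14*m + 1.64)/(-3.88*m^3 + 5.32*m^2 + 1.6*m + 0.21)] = (8.6912*m^4 + 32.1264*m^3 + 0.648799999999998*m^2 - 16.5088*m - 1.7546)/(15.0544*m^6 - 41.2832*m^5 + 15.8864*m^4 + 15.3944*m^3 + 4.7944*m^2 + 0.672*m + 0.0441)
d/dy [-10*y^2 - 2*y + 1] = -20*y - 2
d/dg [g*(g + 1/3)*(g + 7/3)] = 3*g^2 + 16*g/3 + 7/9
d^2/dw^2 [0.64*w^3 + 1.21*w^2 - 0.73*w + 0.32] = 3.84*w + 2.42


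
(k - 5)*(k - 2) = k^2 - 7*k + 10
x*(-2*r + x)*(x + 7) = -2*r*x^2 - 14*r*x + x^3 + 7*x^2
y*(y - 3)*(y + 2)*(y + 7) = y^4 + 6*y^3 - 13*y^2 - 42*y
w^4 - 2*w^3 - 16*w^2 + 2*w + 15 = (w - 5)*(w - 1)*(w + 1)*(w + 3)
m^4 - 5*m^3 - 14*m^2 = m^2*(m - 7)*(m + 2)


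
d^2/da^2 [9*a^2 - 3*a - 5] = 18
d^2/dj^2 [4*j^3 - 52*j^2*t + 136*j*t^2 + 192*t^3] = 24*j - 104*t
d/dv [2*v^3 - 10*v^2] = 2*v*(3*v - 10)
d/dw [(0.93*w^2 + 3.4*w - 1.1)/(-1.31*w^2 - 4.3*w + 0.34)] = (0.455*w^2 - 2.2496*w - 3.574)/(1.7161*w^4 + 11.266*w^3 + 17.5992*w^2 - 2.924*w + 0.1156)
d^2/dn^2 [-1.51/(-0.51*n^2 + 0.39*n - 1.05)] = (-0.785502*n^2 + 0.600678*n + 1.51*(1.02*n - 0.39)*(2.04*n - 0.78) - 1.61721)/(0.51*n^2 - 0.39*n + 1.05)^3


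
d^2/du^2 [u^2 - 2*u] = 2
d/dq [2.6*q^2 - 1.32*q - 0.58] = 5.2*q - 1.32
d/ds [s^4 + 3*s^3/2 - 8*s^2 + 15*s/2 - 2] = 4*s^3 + 9*s^2/2 - 16*s + 15/2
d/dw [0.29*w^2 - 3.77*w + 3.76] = 0.58*w - 3.77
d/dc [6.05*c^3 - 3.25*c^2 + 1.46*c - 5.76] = 18.15*c^2 - 6.5*c + 1.46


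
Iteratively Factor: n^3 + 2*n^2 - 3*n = (n + 3)*(n^2 - n) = (n - 1)*(n + 3)*(n)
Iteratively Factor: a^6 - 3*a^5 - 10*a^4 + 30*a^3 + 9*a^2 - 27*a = (a - 3)*(a^5 - 10*a^3 + 9*a) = (a - 3)*(a - 1)*(a^4 + a^3 - 9*a^2 - 9*a) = (a - 3)^2*(a - 1)*(a^3 + 4*a^2 + 3*a) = (a - 3)^2*(a - 1)*(a + 1)*(a^2 + 3*a) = a*(a - 3)^2*(a - 1)*(a + 1)*(a + 3)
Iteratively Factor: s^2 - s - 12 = (s - 4)*(s + 3)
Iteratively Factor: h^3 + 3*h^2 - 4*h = (h)*(h^2 + 3*h - 4) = h*(h + 4)*(h - 1)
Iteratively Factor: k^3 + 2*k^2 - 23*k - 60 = (k - 5)*(k^2 + 7*k + 12) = (k - 5)*(k + 4)*(k + 3)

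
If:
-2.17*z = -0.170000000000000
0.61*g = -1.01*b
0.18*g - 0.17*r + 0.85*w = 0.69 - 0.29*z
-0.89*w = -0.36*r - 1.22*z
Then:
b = 1.44186224177973*w - 2.08751521593532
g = 3.45637765261421 - 2.38734567901235*w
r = 2.47222222222222*w - 0.265488991295443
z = 0.08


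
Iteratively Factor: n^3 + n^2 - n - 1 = (n + 1)*(n^2 - 1) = (n - 1)*(n + 1)*(n + 1)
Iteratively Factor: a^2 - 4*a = (a - 4)*(a)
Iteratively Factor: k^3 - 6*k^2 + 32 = (k - 4)*(k^2 - 2*k - 8) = (k - 4)*(k + 2)*(k - 4)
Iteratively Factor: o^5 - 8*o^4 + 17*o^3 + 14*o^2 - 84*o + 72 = (o - 3)*(o^4 - 5*o^3 + 2*o^2 + 20*o - 24) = (o - 3)*(o - 2)*(o^3 - 3*o^2 - 4*o + 12) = (o - 3)^2*(o - 2)*(o^2 - 4) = (o - 3)^2*(o - 2)*(o + 2)*(o - 2)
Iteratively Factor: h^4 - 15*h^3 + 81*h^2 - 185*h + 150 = (h - 5)*(h^3 - 10*h^2 + 31*h - 30) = (h - 5)^2*(h^2 - 5*h + 6) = (h - 5)^2*(h - 2)*(h - 3)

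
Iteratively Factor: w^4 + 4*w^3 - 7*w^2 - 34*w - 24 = (w + 2)*(w^3 + 2*w^2 - 11*w - 12) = (w - 3)*(w + 2)*(w^2 + 5*w + 4) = (w - 3)*(w + 1)*(w + 2)*(w + 4)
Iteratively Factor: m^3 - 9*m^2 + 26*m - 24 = (m - 2)*(m^2 - 7*m + 12) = (m - 4)*(m - 2)*(m - 3)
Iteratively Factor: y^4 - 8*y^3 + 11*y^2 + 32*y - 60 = (y - 2)*(y^3 - 6*y^2 - y + 30) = (y - 3)*(y - 2)*(y^2 - 3*y - 10) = (y - 3)*(y - 2)*(y + 2)*(y - 5)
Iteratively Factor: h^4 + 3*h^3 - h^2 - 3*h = (h + 3)*(h^3 - h) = (h + 1)*(h + 3)*(h^2 - h) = h*(h + 1)*(h + 3)*(h - 1)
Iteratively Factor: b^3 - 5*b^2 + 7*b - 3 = (b - 1)*(b^2 - 4*b + 3) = (b - 3)*(b - 1)*(b - 1)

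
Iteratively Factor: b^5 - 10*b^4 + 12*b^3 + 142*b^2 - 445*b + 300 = (b + 4)*(b^4 - 14*b^3 + 68*b^2 - 130*b + 75) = (b - 5)*(b + 4)*(b^3 - 9*b^2 + 23*b - 15) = (b - 5)*(b - 1)*(b + 4)*(b^2 - 8*b + 15) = (b - 5)^2*(b - 1)*(b + 4)*(b - 3)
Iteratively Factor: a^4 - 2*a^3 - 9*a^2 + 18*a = (a + 3)*(a^3 - 5*a^2 + 6*a) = a*(a + 3)*(a^2 - 5*a + 6) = a*(a - 2)*(a + 3)*(a - 3)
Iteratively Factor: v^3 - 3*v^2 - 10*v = (v - 5)*(v^2 + 2*v) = v*(v - 5)*(v + 2)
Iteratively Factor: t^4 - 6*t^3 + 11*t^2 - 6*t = (t - 2)*(t^3 - 4*t^2 + 3*t) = (t - 3)*(t - 2)*(t^2 - t) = t*(t - 3)*(t - 2)*(t - 1)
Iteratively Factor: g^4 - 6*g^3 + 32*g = (g + 2)*(g^3 - 8*g^2 + 16*g) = (g - 4)*(g + 2)*(g^2 - 4*g) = g*(g - 4)*(g + 2)*(g - 4)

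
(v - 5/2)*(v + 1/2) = v^2 - 2*v - 5/4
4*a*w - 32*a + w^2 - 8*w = (4*a + w)*(w - 8)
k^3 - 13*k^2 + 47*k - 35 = (k - 7)*(k - 5)*(k - 1)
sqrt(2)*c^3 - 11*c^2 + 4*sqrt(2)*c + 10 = (c - 5*sqrt(2))*(c - sqrt(2))*(sqrt(2)*c + 1)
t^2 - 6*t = t*(t - 6)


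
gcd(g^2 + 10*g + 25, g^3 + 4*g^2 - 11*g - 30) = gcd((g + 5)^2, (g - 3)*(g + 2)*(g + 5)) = g + 5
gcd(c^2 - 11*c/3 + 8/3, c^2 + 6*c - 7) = c - 1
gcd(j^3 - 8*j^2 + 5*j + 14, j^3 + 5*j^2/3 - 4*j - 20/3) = j - 2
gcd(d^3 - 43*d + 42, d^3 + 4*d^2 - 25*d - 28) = d + 7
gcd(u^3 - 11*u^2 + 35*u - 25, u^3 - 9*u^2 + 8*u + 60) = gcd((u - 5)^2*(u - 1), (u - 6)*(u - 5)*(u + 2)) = u - 5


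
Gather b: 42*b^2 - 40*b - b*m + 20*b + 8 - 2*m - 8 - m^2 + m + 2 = 42*b^2 + b*(-m - 20) - m^2 - m + 2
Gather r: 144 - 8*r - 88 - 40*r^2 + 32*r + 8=-40*r^2 + 24*r + 64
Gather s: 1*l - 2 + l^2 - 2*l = l^2 - l - 2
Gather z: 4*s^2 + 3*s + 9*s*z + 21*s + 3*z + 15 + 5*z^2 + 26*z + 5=4*s^2 + 24*s + 5*z^2 + z*(9*s + 29) + 20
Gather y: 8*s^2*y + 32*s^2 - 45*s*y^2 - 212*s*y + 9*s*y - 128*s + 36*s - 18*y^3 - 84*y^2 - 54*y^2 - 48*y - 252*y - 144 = 32*s^2 - 92*s - 18*y^3 + y^2*(-45*s - 138) + y*(8*s^2 - 203*s - 300) - 144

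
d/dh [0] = 0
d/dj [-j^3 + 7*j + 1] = 7 - 3*j^2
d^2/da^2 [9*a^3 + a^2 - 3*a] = 54*a + 2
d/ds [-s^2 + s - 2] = 1 - 2*s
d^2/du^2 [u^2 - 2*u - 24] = 2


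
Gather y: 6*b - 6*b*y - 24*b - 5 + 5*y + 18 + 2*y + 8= -18*b + y*(7 - 6*b) + 21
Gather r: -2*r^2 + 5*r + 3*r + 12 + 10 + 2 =-2*r^2 + 8*r + 24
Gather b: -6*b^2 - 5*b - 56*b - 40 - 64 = -6*b^2 - 61*b - 104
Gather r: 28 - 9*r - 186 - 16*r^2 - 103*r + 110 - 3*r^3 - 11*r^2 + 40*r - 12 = -3*r^3 - 27*r^2 - 72*r - 60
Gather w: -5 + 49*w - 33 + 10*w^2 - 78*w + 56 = 10*w^2 - 29*w + 18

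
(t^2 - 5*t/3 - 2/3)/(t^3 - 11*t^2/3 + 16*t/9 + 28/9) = 3*(3*t + 1)/(9*t^2 - 15*t - 14)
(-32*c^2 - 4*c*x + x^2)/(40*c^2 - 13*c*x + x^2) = (4*c + x)/(-5*c + x)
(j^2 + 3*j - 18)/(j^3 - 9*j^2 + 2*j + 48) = (j + 6)/(j^2 - 6*j - 16)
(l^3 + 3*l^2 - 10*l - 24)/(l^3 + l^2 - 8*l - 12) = (l + 4)/(l + 2)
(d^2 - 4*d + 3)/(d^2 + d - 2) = (d - 3)/(d + 2)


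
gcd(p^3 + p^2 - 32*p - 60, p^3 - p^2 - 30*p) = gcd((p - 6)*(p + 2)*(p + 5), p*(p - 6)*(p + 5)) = p^2 - p - 30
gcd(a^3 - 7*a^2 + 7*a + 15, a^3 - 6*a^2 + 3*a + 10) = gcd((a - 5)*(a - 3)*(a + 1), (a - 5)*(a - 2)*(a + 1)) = a^2 - 4*a - 5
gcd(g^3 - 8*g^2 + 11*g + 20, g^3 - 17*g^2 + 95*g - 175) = g - 5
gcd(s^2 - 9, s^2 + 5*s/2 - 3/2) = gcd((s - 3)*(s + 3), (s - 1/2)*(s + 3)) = s + 3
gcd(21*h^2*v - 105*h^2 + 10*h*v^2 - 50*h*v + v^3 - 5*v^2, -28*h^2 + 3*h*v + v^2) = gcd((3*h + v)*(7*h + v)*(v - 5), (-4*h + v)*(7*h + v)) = 7*h + v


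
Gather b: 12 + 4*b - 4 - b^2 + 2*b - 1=-b^2 + 6*b + 7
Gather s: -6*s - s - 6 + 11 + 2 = 7 - 7*s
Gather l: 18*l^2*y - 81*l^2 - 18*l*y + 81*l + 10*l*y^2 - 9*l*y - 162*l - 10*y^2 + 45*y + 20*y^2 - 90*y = l^2*(18*y - 81) + l*(10*y^2 - 27*y - 81) + 10*y^2 - 45*y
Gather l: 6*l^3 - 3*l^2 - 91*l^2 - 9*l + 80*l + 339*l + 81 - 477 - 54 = 6*l^3 - 94*l^2 + 410*l - 450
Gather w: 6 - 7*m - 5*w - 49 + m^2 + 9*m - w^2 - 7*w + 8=m^2 + 2*m - w^2 - 12*w - 35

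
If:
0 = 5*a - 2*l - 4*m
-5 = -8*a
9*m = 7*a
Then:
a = 5/8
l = 85/144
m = 35/72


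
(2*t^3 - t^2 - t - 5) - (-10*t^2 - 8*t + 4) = 2*t^3 + 9*t^2 + 7*t - 9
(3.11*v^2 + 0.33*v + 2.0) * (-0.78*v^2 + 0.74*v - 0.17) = -2.4258*v^4 + 2.044*v^3 - 1.8445*v^2 + 1.4239*v - 0.34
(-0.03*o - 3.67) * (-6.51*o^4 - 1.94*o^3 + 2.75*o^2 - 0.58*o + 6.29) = 0.1953*o^5 + 23.9499*o^4 + 7.0373*o^3 - 10.0751*o^2 + 1.9399*o - 23.0843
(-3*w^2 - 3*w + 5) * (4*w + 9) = -12*w^3 - 39*w^2 - 7*w + 45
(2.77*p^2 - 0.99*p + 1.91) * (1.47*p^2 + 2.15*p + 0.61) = 4.0719*p^4 + 4.5002*p^3 + 2.3689*p^2 + 3.5026*p + 1.1651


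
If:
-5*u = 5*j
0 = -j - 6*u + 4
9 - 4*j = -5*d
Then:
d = -61/25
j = -4/5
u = 4/5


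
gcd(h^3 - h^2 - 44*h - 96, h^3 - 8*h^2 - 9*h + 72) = h^2 - 5*h - 24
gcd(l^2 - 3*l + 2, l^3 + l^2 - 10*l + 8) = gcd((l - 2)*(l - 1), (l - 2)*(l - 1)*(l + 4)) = l^2 - 3*l + 2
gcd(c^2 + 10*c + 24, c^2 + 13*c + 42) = c + 6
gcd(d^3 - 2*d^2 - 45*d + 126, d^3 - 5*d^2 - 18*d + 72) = d^2 - 9*d + 18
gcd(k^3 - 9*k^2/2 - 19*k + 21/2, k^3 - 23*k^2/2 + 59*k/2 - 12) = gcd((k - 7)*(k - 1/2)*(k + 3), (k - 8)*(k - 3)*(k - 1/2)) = k - 1/2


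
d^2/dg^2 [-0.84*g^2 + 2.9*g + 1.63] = -1.68000000000000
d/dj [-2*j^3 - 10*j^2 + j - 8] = -6*j^2 - 20*j + 1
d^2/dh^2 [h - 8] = 0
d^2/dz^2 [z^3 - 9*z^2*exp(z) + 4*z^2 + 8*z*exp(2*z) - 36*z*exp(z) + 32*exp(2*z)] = -9*z^2*exp(z) + 32*z*exp(2*z) - 72*z*exp(z) + 6*z + 160*exp(2*z) - 90*exp(z) + 8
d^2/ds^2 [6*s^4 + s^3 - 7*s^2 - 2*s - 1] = 72*s^2 + 6*s - 14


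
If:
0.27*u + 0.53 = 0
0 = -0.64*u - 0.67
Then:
No Solution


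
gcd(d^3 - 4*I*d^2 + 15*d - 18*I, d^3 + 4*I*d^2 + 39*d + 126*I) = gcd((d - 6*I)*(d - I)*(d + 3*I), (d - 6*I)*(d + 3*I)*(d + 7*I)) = d^2 - 3*I*d + 18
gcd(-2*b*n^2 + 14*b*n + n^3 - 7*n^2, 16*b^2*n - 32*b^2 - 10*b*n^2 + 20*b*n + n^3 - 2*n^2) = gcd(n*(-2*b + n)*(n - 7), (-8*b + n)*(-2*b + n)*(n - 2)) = 2*b - n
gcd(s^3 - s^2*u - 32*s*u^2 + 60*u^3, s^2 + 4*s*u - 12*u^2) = s^2 + 4*s*u - 12*u^2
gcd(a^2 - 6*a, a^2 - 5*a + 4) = 1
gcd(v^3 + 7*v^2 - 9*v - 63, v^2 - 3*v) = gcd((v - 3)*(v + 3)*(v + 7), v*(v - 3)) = v - 3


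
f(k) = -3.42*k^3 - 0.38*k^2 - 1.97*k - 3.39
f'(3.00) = -96.59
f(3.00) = -105.06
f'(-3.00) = -92.03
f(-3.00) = 91.44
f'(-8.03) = -657.44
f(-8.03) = 1758.74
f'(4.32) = -196.73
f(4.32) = -294.72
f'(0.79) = -8.97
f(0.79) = -6.87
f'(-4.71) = -226.00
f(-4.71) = 354.80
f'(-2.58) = -68.30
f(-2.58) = 57.90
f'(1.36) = -21.98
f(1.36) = -15.37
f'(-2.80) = -80.28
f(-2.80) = 74.22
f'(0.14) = -2.28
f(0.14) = -3.68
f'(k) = -10.26*k^2 - 0.76*k - 1.97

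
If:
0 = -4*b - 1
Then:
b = -1/4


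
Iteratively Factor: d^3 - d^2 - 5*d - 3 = (d + 1)*(d^2 - 2*d - 3) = (d - 3)*(d + 1)*(d + 1)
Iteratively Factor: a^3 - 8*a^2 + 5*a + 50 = (a + 2)*(a^2 - 10*a + 25) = (a - 5)*(a + 2)*(a - 5)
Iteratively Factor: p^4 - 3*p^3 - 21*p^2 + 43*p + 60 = (p - 5)*(p^3 + 2*p^2 - 11*p - 12) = (p - 5)*(p - 3)*(p^2 + 5*p + 4) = (p - 5)*(p - 3)*(p + 4)*(p + 1)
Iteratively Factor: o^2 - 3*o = (o)*(o - 3)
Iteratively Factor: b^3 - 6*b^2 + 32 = (b + 2)*(b^2 - 8*b + 16) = (b - 4)*(b + 2)*(b - 4)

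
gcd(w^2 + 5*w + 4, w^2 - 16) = w + 4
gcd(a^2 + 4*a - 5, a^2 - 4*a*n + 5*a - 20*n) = a + 5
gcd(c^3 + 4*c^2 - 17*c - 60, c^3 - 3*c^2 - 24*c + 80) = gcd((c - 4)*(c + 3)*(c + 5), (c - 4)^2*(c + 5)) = c^2 + c - 20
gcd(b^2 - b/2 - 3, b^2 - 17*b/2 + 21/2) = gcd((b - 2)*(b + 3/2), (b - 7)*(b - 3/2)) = 1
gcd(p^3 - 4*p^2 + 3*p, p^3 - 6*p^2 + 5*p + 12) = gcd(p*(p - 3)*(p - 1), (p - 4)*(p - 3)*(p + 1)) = p - 3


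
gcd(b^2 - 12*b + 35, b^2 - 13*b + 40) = b - 5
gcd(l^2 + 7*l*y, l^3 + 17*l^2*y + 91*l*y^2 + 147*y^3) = l + 7*y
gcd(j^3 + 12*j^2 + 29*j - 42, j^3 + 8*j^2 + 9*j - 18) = j^2 + 5*j - 6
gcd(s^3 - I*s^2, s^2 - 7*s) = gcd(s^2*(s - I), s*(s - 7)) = s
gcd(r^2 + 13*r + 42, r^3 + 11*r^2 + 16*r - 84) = r^2 + 13*r + 42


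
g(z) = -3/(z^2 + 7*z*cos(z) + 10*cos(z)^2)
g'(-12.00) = 0.01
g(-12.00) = -0.04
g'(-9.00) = -0.00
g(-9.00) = -0.02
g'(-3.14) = -0.02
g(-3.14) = -0.07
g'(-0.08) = 0.28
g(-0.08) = -0.32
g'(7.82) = -0.03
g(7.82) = -0.05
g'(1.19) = -0.83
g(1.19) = -0.51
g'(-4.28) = 0.07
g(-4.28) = -0.09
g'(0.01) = 0.20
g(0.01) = -0.30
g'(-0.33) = 0.72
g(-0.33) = -0.44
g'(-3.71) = 0.02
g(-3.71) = -0.07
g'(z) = -3*(7*z*sin(z) - 2*z + 20*sin(z)*cos(z) - 7*cos(z))/(z^2 + 7*z*cos(z) + 10*cos(z)^2)^2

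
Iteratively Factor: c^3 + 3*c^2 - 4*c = (c + 4)*(c^2 - c) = c*(c + 4)*(c - 1)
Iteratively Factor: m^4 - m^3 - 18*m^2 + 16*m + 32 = (m - 2)*(m^3 + m^2 - 16*m - 16) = (m - 4)*(m - 2)*(m^2 + 5*m + 4) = (m - 4)*(m - 2)*(m + 1)*(m + 4)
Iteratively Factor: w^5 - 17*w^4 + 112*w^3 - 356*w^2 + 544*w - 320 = (w - 2)*(w^4 - 15*w^3 + 82*w^2 - 192*w + 160) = (w - 5)*(w - 2)*(w^3 - 10*w^2 + 32*w - 32) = (w - 5)*(w - 4)*(w - 2)*(w^2 - 6*w + 8) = (w - 5)*(w - 4)*(w - 2)^2*(w - 4)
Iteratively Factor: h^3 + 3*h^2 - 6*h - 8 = (h + 4)*(h^2 - h - 2) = (h - 2)*(h + 4)*(h + 1)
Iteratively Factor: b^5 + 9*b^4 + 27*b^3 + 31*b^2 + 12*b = (b + 4)*(b^4 + 5*b^3 + 7*b^2 + 3*b) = (b + 3)*(b + 4)*(b^3 + 2*b^2 + b) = b*(b + 3)*(b + 4)*(b^2 + 2*b + 1) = b*(b + 1)*(b + 3)*(b + 4)*(b + 1)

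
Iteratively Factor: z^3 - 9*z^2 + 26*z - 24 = (z - 3)*(z^2 - 6*z + 8) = (z - 4)*(z - 3)*(z - 2)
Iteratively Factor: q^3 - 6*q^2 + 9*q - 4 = (q - 1)*(q^2 - 5*q + 4) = (q - 1)^2*(q - 4)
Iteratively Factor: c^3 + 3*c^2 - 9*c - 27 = (c + 3)*(c^2 - 9) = (c - 3)*(c + 3)*(c + 3)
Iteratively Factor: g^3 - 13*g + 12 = (g + 4)*(g^2 - 4*g + 3) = (g - 3)*(g + 4)*(g - 1)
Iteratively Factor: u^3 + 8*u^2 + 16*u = (u + 4)*(u^2 + 4*u) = u*(u + 4)*(u + 4)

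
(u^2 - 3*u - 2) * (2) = 2*u^2 - 6*u - 4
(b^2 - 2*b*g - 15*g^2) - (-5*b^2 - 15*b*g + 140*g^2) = 6*b^2 + 13*b*g - 155*g^2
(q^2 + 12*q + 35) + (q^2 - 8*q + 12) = 2*q^2 + 4*q + 47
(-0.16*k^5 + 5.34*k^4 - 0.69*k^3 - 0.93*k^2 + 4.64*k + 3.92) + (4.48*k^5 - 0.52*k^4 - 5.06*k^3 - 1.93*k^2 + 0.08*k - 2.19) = 4.32*k^5 + 4.82*k^4 - 5.75*k^3 - 2.86*k^2 + 4.72*k + 1.73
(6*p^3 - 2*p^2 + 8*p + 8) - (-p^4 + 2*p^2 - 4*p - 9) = p^4 + 6*p^3 - 4*p^2 + 12*p + 17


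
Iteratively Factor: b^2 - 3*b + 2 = (b - 2)*(b - 1)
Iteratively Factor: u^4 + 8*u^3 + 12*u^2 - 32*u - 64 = (u + 2)*(u^3 + 6*u^2 - 32) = (u - 2)*(u + 2)*(u^2 + 8*u + 16) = (u - 2)*(u + 2)*(u + 4)*(u + 4)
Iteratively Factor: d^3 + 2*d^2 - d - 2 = (d + 1)*(d^2 + d - 2) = (d + 1)*(d + 2)*(d - 1)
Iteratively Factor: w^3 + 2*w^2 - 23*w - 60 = (w - 5)*(w^2 + 7*w + 12) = (w - 5)*(w + 4)*(w + 3)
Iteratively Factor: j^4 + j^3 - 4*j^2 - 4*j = (j - 2)*(j^3 + 3*j^2 + 2*j) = (j - 2)*(j + 2)*(j^2 + j) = (j - 2)*(j + 1)*(j + 2)*(j)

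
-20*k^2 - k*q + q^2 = (-5*k + q)*(4*k + q)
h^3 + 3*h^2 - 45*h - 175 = (h - 7)*(h + 5)^2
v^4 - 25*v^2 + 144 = (v - 4)*(v - 3)*(v + 3)*(v + 4)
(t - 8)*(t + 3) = t^2 - 5*t - 24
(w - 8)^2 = w^2 - 16*w + 64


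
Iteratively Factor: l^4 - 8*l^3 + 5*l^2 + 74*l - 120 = (l - 2)*(l^3 - 6*l^2 - 7*l + 60) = (l - 5)*(l - 2)*(l^2 - l - 12) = (l - 5)*(l - 2)*(l + 3)*(l - 4)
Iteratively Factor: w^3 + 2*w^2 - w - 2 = (w + 1)*(w^2 + w - 2) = (w - 1)*(w + 1)*(w + 2)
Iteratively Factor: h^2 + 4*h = (h + 4)*(h)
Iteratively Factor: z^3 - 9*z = (z - 3)*(z^2 + 3*z) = (z - 3)*(z + 3)*(z)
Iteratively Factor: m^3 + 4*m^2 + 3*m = (m + 1)*(m^2 + 3*m) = m*(m + 1)*(m + 3)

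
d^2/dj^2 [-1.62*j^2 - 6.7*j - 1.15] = -3.24000000000000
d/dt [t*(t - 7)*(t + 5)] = 3*t^2 - 4*t - 35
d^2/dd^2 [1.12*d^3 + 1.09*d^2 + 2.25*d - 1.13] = 6.72*d + 2.18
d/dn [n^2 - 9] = 2*n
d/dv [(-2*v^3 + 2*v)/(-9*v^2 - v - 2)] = 2*(9*v^4 + 2*v^3 + 15*v^2 - 2)/(81*v^4 + 18*v^3 + 37*v^2 + 4*v + 4)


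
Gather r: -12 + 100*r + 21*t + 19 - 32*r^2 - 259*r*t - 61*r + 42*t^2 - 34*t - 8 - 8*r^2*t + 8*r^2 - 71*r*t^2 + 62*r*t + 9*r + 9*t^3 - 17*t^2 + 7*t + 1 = r^2*(-8*t - 24) + r*(-71*t^2 - 197*t + 48) + 9*t^3 + 25*t^2 - 6*t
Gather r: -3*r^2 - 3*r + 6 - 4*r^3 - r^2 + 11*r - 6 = -4*r^3 - 4*r^2 + 8*r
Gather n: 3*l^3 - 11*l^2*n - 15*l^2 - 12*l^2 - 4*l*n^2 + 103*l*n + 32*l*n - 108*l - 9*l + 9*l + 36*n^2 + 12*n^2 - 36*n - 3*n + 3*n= 3*l^3 - 27*l^2 - 108*l + n^2*(48 - 4*l) + n*(-11*l^2 + 135*l - 36)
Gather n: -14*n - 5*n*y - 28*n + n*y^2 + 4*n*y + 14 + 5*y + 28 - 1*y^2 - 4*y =n*(y^2 - y - 42) - y^2 + y + 42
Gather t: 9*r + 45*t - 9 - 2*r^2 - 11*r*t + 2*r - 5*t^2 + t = -2*r^2 + 11*r - 5*t^2 + t*(46 - 11*r) - 9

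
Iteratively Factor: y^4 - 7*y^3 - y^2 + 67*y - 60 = (y + 3)*(y^3 - 10*y^2 + 29*y - 20) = (y - 4)*(y + 3)*(y^2 - 6*y + 5) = (y - 4)*(y - 1)*(y + 3)*(y - 5)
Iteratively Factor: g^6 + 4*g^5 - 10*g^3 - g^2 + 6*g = (g + 2)*(g^5 + 2*g^4 - 4*g^3 - 2*g^2 + 3*g) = (g + 2)*(g + 3)*(g^4 - g^3 - g^2 + g) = g*(g + 2)*(g + 3)*(g^3 - g^2 - g + 1) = g*(g - 1)*(g + 2)*(g + 3)*(g^2 - 1) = g*(g - 1)*(g + 1)*(g + 2)*(g + 3)*(g - 1)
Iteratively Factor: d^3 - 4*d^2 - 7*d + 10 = (d - 1)*(d^2 - 3*d - 10) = (d - 5)*(d - 1)*(d + 2)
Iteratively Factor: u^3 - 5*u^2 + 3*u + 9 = (u - 3)*(u^2 - 2*u - 3) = (u - 3)^2*(u + 1)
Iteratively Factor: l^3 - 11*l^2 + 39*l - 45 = (l - 3)*(l^2 - 8*l + 15) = (l - 5)*(l - 3)*(l - 3)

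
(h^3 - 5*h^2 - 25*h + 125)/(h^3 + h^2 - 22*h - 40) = (h^2 - 25)/(h^2 + 6*h + 8)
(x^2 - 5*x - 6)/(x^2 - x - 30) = (x + 1)/(x + 5)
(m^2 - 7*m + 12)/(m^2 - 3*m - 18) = (-m^2 + 7*m - 12)/(-m^2 + 3*m + 18)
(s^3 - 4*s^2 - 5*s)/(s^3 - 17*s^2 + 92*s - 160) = s*(s + 1)/(s^2 - 12*s + 32)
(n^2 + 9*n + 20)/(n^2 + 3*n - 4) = (n + 5)/(n - 1)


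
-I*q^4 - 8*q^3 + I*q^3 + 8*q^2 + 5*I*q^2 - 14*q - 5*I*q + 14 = (q - 7*I)*(q - 2*I)*(q + I)*(-I*q + I)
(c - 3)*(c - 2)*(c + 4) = c^3 - c^2 - 14*c + 24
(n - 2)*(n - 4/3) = n^2 - 10*n/3 + 8/3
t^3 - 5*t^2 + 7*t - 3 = (t - 3)*(t - 1)^2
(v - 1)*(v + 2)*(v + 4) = v^3 + 5*v^2 + 2*v - 8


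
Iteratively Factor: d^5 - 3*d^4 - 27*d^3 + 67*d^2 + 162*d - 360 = (d - 5)*(d^4 + 2*d^3 - 17*d^2 - 18*d + 72) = (d - 5)*(d + 3)*(d^3 - d^2 - 14*d + 24) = (d - 5)*(d - 2)*(d + 3)*(d^2 + d - 12) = (d - 5)*(d - 3)*(d - 2)*(d + 3)*(d + 4)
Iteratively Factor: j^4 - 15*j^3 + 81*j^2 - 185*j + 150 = (j - 2)*(j^3 - 13*j^2 + 55*j - 75) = (j - 5)*(j - 2)*(j^2 - 8*j + 15) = (j - 5)^2*(j - 2)*(j - 3)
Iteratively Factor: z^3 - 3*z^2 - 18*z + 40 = (z - 5)*(z^2 + 2*z - 8) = (z - 5)*(z - 2)*(z + 4)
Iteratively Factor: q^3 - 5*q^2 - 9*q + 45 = (q - 3)*(q^2 - 2*q - 15) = (q - 5)*(q - 3)*(q + 3)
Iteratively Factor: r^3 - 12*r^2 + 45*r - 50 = (r - 2)*(r^2 - 10*r + 25) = (r - 5)*(r - 2)*(r - 5)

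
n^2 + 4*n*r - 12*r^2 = (n - 2*r)*(n + 6*r)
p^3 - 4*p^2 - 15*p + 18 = (p - 6)*(p - 1)*(p + 3)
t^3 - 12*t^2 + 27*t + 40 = (t - 8)*(t - 5)*(t + 1)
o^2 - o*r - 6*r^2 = (o - 3*r)*(o + 2*r)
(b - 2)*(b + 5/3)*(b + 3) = b^3 + 8*b^2/3 - 13*b/3 - 10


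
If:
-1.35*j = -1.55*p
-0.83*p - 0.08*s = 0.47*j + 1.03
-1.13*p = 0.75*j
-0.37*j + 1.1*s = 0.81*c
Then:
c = -17.48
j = 0.00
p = 0.00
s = -12.88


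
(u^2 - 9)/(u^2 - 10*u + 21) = (u + 3)/(u - 7)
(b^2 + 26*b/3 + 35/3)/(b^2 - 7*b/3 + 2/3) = (3*b^2 + 26*b + 35)/(3*b^2 - 7*b + 2)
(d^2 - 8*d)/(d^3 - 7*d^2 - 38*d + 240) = d/(d^2 + d - 30)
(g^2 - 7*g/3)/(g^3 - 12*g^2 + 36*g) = (g - 7/3)/(g^2 - 12*g + 36)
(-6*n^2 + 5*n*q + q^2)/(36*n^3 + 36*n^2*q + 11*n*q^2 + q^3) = (-n + q)/(6*n^2 + 5*n*q + q^2)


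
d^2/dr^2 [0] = 0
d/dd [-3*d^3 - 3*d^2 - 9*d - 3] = -9*d^2 - 6*d - 9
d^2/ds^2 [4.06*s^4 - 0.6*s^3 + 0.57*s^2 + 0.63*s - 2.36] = 48.72*s^2 - 3.6*s + 1.14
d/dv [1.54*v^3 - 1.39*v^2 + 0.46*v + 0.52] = 4.62*v^2 - 2.78*v + 0.46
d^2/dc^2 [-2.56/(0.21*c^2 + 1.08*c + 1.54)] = (0.225792*c^2 + 1.161216*c - 2.56*(0.42*c + 1.08)*(0.84*c + 2.16) + 1.655808)/(0.21*c^2 + 1.08*c + 1.54)^3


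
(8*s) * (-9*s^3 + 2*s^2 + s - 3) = -72*s^4 + 16*s^3 + 8*s^2 - 24*s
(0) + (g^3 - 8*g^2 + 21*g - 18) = g^3 - 8*g^2 + 21*g - 18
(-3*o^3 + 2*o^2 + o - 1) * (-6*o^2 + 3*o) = 18*o^5 - 21*o^4 + 9*o^2 - 3*o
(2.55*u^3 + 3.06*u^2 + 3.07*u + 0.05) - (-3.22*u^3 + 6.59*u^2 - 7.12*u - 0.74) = 5.77*u^3 - 3.53*u^2 + 10.19*u + 0.79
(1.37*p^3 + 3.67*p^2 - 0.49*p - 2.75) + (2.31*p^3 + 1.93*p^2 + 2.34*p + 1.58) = 3.68*p^3 + 5.6*p^2 + 1.85*p - 1.17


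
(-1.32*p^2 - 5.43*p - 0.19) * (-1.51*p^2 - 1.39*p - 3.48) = 1.9932*p^4 + 10.0341*p^3 + 12.4282*p^2 + 19.1605*p + 0.6612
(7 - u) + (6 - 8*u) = 13 - 9*u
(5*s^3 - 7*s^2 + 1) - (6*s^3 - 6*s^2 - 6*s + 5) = -s^3 - s^2 + 6*s - 4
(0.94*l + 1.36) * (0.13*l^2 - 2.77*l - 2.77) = 0.1222*l^3 - 2.427*l^2 - 6.371*l - 3.7672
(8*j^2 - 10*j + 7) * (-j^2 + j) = -8*j^4 + 18*j^3 - 17*j^2 + 7*j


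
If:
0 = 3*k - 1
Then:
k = 1/3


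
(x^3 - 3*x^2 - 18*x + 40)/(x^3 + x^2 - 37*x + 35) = (x^2 + 2*x - 8)/(x^2 + 6*x - 7)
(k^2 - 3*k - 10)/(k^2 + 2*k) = (k - 5)/k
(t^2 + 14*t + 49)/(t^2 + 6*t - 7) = (t + 7)/(t - 1)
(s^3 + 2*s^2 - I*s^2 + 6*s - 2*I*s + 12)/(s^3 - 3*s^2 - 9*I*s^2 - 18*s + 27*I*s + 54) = (s^2 + s*(2 + 2*I) + 4*I)/(s^2 + s*(-3 - 6*I) + 18*I)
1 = 1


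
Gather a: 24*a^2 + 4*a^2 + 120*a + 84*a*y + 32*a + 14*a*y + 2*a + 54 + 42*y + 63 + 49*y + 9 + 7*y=28*a^2 + a*(98*y + 154) + 98*y + 126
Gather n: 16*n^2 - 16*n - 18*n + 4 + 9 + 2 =16*n^2 - 34*n + 15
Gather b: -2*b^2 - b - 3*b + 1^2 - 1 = -2*b^2 - 4*b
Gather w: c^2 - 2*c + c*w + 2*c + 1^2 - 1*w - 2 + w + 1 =c^2 + c*w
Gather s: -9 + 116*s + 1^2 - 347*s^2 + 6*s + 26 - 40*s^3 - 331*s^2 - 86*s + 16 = -40*s^3 - 678*s^2 + 36*s + 34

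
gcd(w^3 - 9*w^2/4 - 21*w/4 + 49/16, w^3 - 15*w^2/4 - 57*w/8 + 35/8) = w^2 + 5*w/4 - 7/8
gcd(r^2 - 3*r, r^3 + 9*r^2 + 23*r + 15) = 1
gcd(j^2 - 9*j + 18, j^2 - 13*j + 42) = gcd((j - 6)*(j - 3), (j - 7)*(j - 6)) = j - 6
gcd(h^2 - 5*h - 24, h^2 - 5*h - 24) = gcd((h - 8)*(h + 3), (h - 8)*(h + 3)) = h^2 - 5*h - 24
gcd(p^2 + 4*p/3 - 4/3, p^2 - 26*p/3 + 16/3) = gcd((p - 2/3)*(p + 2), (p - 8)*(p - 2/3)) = p - 2/3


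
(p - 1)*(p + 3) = p^2 + 2*p - 3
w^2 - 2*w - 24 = (w - 6)*(w + 4)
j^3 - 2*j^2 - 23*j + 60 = (j - 4)*(j - 3)*(j + 5)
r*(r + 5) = r^2 + 5*r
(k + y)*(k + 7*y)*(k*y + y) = k^3*y + 8*k^2*y^2 + k^2*y + 7*k*y^3 + 8*k*y^2 + 7*y^3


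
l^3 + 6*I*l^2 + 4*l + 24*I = (l - 2*I)*(l + 2*I)*(l + 6*I)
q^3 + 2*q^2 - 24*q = q*(q - 4)*(q + 6)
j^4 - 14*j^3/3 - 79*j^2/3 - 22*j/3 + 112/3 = (j - 8)*(j - 1)*(j + 2)*(j + 7/3)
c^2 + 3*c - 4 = (c - 1)*(c + 4)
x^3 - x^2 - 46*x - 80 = (x - 8)*(x + 2)*(x + 5)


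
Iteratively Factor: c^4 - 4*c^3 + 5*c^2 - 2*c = (c - 1)*(c^3 - 3*c^2 + 2*c) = c*(c - 1)*(c^2 - 3*c + 2) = c*(c - 2)*(c - 1)*(c - 1)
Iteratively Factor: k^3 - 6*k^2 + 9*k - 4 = (k - 1)*(k^2 - 5*k + 4) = (k - 1)^2*(k - 4)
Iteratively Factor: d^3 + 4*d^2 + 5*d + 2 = (d + 1)*(d^2 + 3*d + 2) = (d + 1)^2*(d + 2)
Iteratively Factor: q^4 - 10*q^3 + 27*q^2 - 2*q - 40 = (q - 5)*(q^3 - 5*q^2 + 2*q + 8) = (q - 5)*(q - 2)*(q^2 - 3*q - 4) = (q - 5)*(q - 4)*(q - 2)*(q + 1)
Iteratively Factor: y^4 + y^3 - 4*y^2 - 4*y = (y)*(y^3 + y^2 - 4*y - 4) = y*(y + 1)*(y^2 - 4) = y*(y + 1)*(y + 2)*(y - 2)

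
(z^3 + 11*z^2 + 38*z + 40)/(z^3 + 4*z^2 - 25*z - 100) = (z + 2)/(z - 5)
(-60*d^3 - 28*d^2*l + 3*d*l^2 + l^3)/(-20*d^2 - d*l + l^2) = (12*d^2 + 8*d*l + l^2)/(4*d + l)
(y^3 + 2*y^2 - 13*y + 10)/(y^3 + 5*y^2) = 1 - 3/y + 2/y^2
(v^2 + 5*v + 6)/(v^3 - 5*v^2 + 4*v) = (v^2 + 5*v + 6)/(v*(v^2 - 5*v + 4))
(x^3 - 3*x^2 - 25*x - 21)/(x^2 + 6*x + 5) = (x^2 - 4*x - 21)/(x + 5)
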